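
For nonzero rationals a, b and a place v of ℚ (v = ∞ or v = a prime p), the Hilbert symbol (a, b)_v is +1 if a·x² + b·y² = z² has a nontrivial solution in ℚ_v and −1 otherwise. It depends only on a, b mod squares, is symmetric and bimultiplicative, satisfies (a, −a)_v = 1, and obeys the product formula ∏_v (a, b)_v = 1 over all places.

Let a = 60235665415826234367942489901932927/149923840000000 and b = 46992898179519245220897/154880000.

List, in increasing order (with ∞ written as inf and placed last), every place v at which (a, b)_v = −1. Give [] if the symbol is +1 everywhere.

(a, b) ≡ (4628052870, 5106) mod (ℚ^×)²; places V = {2, 3, 5, 7, 11, 19, 23, 29, 37, 43, 47, ∞}.
(a,b)_7: α=17, u≡1; β=8, v≡5 (mod 7); (1|7)=+1, (5|7)=-1; sign (−1)^0·+1^8·-1^17 = -1.
(a,b)_2: α=-17, β=-11; u≡3, v≡1 (mod 8); ε(u)ε(v)=1·0, αω(v)=-17·0, βω(u)=-11·1; sum ≡ 1  ⇒  -1.
(a,b)_37: α=1, u≡19; β=1, v≡9 (mod 37); (19|37)=-1, (9|37)=+1; sign (−1)^0·-1^1·+1^1 = -1.
(a,b)_3: α=3, u≡2; β=3, v≡1 (mod 3); (2|3)=-1, (1|3)=+1; sign (−1)^1·-1^3·+1^3 = +1.
(a,b)_∞: sgn(4628052870)=+, sgn(5106)=+, so +1.
(a,b)_47: α=1, u≡1; β=2, v≡45 (mod 47); (1|47)=+1, (45|47)=-1; sign (−1)^0·+1^2·-1^1 = -1.
(a,b)_43: α=2, u≡3; β=0, v≡5 (mod 43); (3|43)=-1, (5|43)=-1; sign (−1)^0·-1^0·-1^2 = +1.
(a,b)_19: α=1, u≡4; β=2, v≡10 (mod 19); (4|19)=+1, (10|19)=-1; sign (−1)^0·+1^2·-1^1 = -1.
(a,b)_11: α=-4, u≡4; β=-2, v≡2 (mod 11); (4|11)=+1, (2|11)=-1; sign (−1)^0·+1^-2·-1^-4 = +1.
(a,b)_5: α=-7, u≡1; β=-4, v≡4 (mod 5); (1|5)=+1, (4|5)=+1; sign (−1)^0·+1^-4·+1^-7 = +1.
(a,b)_23: α=5, u≡12; β=3, v≡5 (mod 23); (12|23)=+1, (5|23)=-1; sign (−1)^1·+1^3·-1^5 = +1.
(a,b)_29: α=3, u≡14; β=2, v≡19 (mod 29); (14|29)=-1, (19|29)=-1; sign (−1)^0·-1^2·-1^3 = -1.
|Ram(4628052870, 5106)| = 6, even; anisotropic at {2, 7, 19, 29, 37, 47}.

[2, 7, 19, 29, 37, 47]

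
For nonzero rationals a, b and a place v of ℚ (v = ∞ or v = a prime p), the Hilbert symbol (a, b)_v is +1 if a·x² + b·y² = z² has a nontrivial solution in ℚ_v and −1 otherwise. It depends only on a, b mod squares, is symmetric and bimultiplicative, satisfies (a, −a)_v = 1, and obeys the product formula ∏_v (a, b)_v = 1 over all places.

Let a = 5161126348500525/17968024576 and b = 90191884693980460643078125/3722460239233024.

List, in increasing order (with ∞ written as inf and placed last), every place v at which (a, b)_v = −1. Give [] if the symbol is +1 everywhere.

(a, b) ≡ (551, 13) mod (ℚ^×)²; places V = {2, 3, 5, 13, 19, 29, 31, 37, 43, ∞}.
(a,b)_3: α=2, u≡2; β=0, v≡1 (mod 3); (2|3)=-1, (1|3)=+1; sign (−1)^0·-1^0·+1^2 = +1.
(a,b)_31: α=-4, u≡30; β=-6, v≡6 (mod 31); (30|31)=-1, (6|31)=-1; sign (−1)^0·-1^-6·-1^-4 = +1.
(a,b)_19: α=-1, u≡14; β=2, v≡8 (mod 19); (14|19)=-1, (8|19)=-1; sign (−1)^0·-1^2·-1^-1 = -1.
(a,b)_∞: sgn(551)=+, sgn(13)=+, so +1.
(a,b)_2: α=-10, β=-22; u≡7, v≡5 (mod 8); ε(u)ε(v)=1·0, αω(v)=-10·1, βω(u)=-22·0; sum ≡ 0  ⇒  +1.
(a,b)_29: α=1, u≡14; β=2, v≡24 (mod 29); (14|29)=-1, (24|29)=+1; sign (−1)^0·-1^2·+1^1 = +1.
(a,b)_43: α=4, u≡24; β=6, v≡9 (mod 43); (24|43)=+1, (9|43)=+1; sign (−1)^0·+1^6·+1^4 = +1.
(a,b)_5: α=2, u≡1; β=6, v≡3 (mod 5); (1|5)=+1, (3|5)=-1; sign (−1)^0·+1^6·-1^2 = +1.
(a,b)_37: α=2, u≡10; β=2, v≡31 (mod 37); (10|37)=+1, (31|37)=-1; sign (−1)^0·+1^2·-1^2 = +1.
(a,b)_13: α=2, u≡2; β=3, v≡10 (mod 13); (2|13)=-1, (10|13)=+1; sign (−1)^0·-1^3·+1^2 = -1.
Ram(551, 13) = {13, 19}; no ℚ_13-point on the conic.

[13, 19]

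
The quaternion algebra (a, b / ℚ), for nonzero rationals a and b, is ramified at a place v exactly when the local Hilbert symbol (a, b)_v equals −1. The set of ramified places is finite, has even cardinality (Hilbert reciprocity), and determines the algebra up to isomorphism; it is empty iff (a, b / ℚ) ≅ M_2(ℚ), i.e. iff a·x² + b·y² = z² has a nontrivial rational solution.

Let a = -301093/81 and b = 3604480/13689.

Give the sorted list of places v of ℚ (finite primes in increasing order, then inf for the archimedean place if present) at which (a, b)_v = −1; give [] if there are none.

[2, 5, 11, 53]

Mod squares: a ≡ -301093, b ≡ 55. Check v ∈ {∞, 2, 3, 5, 11, 13, 19, 23, 53}.
v=3: a=3^-4·(≡2), b=3^-4·(≡1) mod 3; (2|3)=-1, (1|3)=+1; (−1)^{-4·-4·1}·(-1)^-4·(+1)^-4 = +1.
v=∞: -301093 < 0 and 55 > 0  ⇒  (a,b)_∞ = +1.
v=11: a=11^0·(≡8), b=11^1·(≡9) mod 11; (8|11)=-1, (9|11)=+1; (−1)^{0·1·5}·(-1)^1·(+1)^0 = -1.
v=19: a=19^1·(≡15), b=19^0·(≡1) mod 19; (15|19)=-1, (1|19)=+1; (−1)^{1·0·9}·(-1)^0·(+1)^1 = +1.
v=5: a=5^0·(≡2), b=5^1·(≡4) mod 5; (2|5)=-1, (4|5)=+1; (−1)^{0·1·2}·(-1)^1·(+1)^0 = -1.
v=23: a=23^1·(≡15), b=23^0·(≡3) mod 23; (15|23)=-1, (3|23)=+1; (−1)^{1·0·11}·(-1)^0·(+1)^1 = +1.
v=53: a=53^1·(≡11), b=53^0·(≡32) mod 53; (11|53)=+1, (32|53)=-1; (−1)^{1·0·26}·(+1)^0·(-1)^1 = -1.
v=13: a=13^1·(≡6), b=13^-2·(≡3) mod 13; (6|13)=-1, (3|13)=+1; (−1)^{1·-2·6}·(-1)^-2·(+1)^1 = +1.
v=2: v_2(a)=0, v_2(b)=16; units ≡ 3, 7 (mod 8); ε·ε+αω+βω = 1·1+0·0+16·1 ≡ 1  ⇒  (a,b)_2 = -1.
Ram(-301093, 55) = {2, 5, 11, 53}; no ℚ_2-point on the conic.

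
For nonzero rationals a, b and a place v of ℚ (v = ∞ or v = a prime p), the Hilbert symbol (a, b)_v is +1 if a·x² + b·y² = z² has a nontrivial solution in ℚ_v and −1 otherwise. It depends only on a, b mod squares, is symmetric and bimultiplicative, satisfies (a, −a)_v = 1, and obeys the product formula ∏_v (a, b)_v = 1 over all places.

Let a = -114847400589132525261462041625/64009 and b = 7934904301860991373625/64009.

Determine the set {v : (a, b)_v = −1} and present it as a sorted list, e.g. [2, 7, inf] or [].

[3, 5, 29, 37, 43, 47]

Mod squares: a ≡ -321914985, b ≡ 18705. Check v ∈ {∞, 2, 3, 5, 7, 11, 23, 29, 37, 41, 43, 47}.
v=47: a=47^3·(≡17), b=47^2·(≡11) mod 47; (17|47)=+1, (11|47)=-1; (−1)^{3·2·23}·(+1)^2·(-1)^3 = -1.
v=5: a=5^3·(≡3), b=5^3·(≡1) mod 5; (3|5)=-1, (1|5)=+1; (−1)^{3·3·2}·(-1)^3·(+1)^3 = -1.
v=29: a=29^4·(≡27), b=29^3·(≡20) mod 29; (27|29)=-1, (20|29)=+1; (−1)^{4·3·14}·(-1)^3·(+1)^4 = -1.
v=11: a=11^-2·(≡1), b=11^-2·(≡3) mod 11; (1|11)=+1, (3|11)=+1; (−1)^{-2·-2·5}·(+1)^-2·(+1)^-2 = +1.
v=2: v_2(a)=0, v_2(b)=0; units ≡ 7, 1 (mod 8); ε·ε+αω+βω = 1·0+0·0+0·0 ≡ 0  ⇒  (a,b)_2 = +1.
v=37: a=37^3·(≡9), b=37^2·(≡6) mod 37; (9|37)=+1, (6|37)=-1; (−1)^{3·2·18}·(+1)^2·(-1)^3 = -1.
v=3: a=3^5·(≡1), b=3^5·(≡1) mod 3; (1|3)=+1, (1|3)=+1; (−1)^{5·5·1}·(+1)^5·(+1)^5 = -1.
v=∞: -321914985 < 0 and 18705 > 0  ⇒  (a,b)_∞ = +1.
v=43: a=43^1·(≡26), b=43^1·(≡42) mod 43; (26|43)=-1, (42|43)=-1; (−1)^{1·1·21}·(-1)^1·(-1)^1 = -1.
v=7: a=7^3·(≡5), b=7^2·(≡4) mod 7; (5|7)=-1, (4|7)=+1; (−1)^{3·2·3}·(-1)^2·(+1)^3 = +1.
v=41: a=41^3·(≡17), b=41^2·(≡21) mod 41; (17|41)=-1, (21|41)=+1; (−1)^{3·2·20}·(-1)^2·(+1)^3 = +1.
v=23: a=23^-2·(≡5), b=23^-2·(≡16) mod 23; (5|23)=-1, (16|23)=+1; (−1)^{-2·-2·11}·(-1)^-2·(+1)^-2 = +1.
(-321914985, 18705 / ℚ) ramifies at {3, 5, 29, 37, 43, 47}: a division algebra.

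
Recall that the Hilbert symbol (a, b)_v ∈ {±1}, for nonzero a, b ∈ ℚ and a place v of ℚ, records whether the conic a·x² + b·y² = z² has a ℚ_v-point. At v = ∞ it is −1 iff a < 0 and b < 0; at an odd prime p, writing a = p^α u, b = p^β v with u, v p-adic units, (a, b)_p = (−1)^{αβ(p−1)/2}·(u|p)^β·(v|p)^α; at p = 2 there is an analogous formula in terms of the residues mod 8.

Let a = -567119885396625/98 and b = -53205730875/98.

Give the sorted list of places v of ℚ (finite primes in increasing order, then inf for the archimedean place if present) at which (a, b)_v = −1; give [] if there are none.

Mod squares: a ≡ -4930, b ≡ -181830. Check v ∈ {∞, 2, 3, 5, 7, 11, 17, 19, 29}.
v=17: a=17^3·(≡1), b=17^2·(≡8) mod 17; (1|17)=+1, (8|17)=+1; (−1)^{3·2·8}·(+1)^2·(+1)^3 = +1.
v=3: a=3^6·(≡2), b=3^5·(≡2) mod 3; (2|3)=-1, (2|3)=-1; (−1)^{6·5·1}·(-1)^5·(-1)^6 = -1.
v=29: a=29^1·(≡23), b=29^1·(≡25) mod 29; (23|29)=+1, (25|29)=+1; (−1)^{1·1·14}·(+1)^1·(+1)^1 = +1.
v=7: a=7^-2·(≡3), b=7^-2·(≡2) mod 7; (3|7)=-1, (2|7)=+1; (−1)^{-2·-2·3}·(-1)^-2·(+1)^-2 = +1.
v=11: a=11^2·(≡1), b=11^1·(≡1) mod 11; (1|11)=+1, (1|11)=+1; (−1)^{2·1·5}·(+1)^1·(+1)^2 = +1.
v=19: a=19^2·(≡3), b=19^1·(≡6) mod 19; (3|19)=-1, (6|19)=+1; (−1)^{2·1·9}·(-1)^1·(+1)^2 = -1.
v=5: a=5^3·(≡4), b=5^3·(≡1) mod 5; (4|5)=+1, (1|5)=+1; (−1)^{3·3·2}·(+1)^3·(+1)^3 = +1.
v=∞: -4930 < 0 and -181830 < 0  ⇒  (a,b)_∞ = -1.
v=2: v_2(a)=-1, v_2(b)=-1; units ≡ 7, 5 (mod 8); ε·ε+αω+βω = 1·0+-1·1+-1·0 ≡ 1  ⇒  (a,b)_2 = -1.
(-4930, -181830 / ℚ) ramifies at {2, 3, 19, ∞}: a division algebra.

[2, 3, 19, inf]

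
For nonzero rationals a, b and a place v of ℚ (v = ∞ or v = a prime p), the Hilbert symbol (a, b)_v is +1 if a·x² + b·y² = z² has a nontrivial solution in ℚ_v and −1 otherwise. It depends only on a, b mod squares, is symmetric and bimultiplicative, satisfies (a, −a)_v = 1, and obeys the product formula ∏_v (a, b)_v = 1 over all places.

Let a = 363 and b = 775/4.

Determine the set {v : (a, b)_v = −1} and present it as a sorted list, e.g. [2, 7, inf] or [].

(a, b) ≡ (3, 31) mod (ℚ^×)²; places V = {2, 3, 5, 11, 31, ∞}.
(a,b)_3: α=1, u≡1; β=0, v≡1 (mod 3); (1|3)=+1, (1|3)=+1; sign (−1)^0·+1^0·+1^1 = +1.
(a,b)_11: α=2, u≡3; β=0, v≡4 (mod 11); (3|11)=+1, (4|11)=+1; sign (−1)^0·+1^0·+1^2 = +1.
(a,b)_5: α=0, u≡3; β=2, v≡4 (mod 5); (3|5)=-1, (4|5)=+1; sign (−1)^0·-1^2·+1^0 = +1.
(a,b)_2: α=0, β=-2; u≡3, v≡7 (mod 8); ε(u)ε(v)=1·1, αω(v)=0·0, βω(u)=-2·1; sum ≡ 1  ⇒  -1.
(a,b)_∞: sgn(3)=+, sgn(31)=+, so +1.
(a,b)_31: α=0, u≡22; β=1, v≡14 (mod 31); (22|31)=-1, (14|31)=+1; sign (−1)^0·-1^1·+1^0 = -1.
(3, 31 / ℚ) ramifies at {2, 31}: a division algebra.

[2, 31]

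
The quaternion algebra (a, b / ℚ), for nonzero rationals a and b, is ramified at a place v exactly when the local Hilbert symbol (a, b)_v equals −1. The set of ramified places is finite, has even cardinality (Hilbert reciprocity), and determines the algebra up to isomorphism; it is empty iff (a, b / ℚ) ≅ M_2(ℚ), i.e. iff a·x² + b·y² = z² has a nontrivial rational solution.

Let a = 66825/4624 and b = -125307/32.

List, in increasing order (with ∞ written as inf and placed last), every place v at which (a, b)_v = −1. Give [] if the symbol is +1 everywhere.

[3, 7, 11, 13]

(a, b) ≡ (33, -3094) mod (ℚ^×)²; places V = {2, 3, 5, 7, 11, 13, 17, ∞}.
(a,b)_3: α=5, u≡2; β=4, v≡2 (mod 3); (2|3)=-1, (2|3)=-1; sign (−1)^0·-1^4·-1^5 = -1.
(a,b)_13: α=0, u≡2; β=1, v≡12 (mod 13); (2|13)=-1, (12|13)=+1; sign (−1)^0·-1^1·+1^0 = -1.
(a,b)_11: α=1, u≡9; β=0, v≡6 (mod 11); (9|11)=+1, (6|11)=-1; sign (−1)^0·+1^0·-1^1 = -1.
(a,b)_5: α=2, u≡2; β=0, v≡4 (mod 5); (2|5)=-1, (4|5)=+1; sign (−1)^0·-1^0·+1^2 = +1.
(a,b)_7: α=0, u≡6; β=1, v≡3 (mod 7); (6|7)=-1, (3|7)=-1; sign (−1)^0·-1^1·-1^0 = -1.
(a,b)_2: α=-4, β=-5; u≡1, v≡5 (mod 8); ε(u)ε(v)=0·0, αω(v)=-4·1, βω(u)=-5·0; sum ≡ 0  ⇒  +1.
(a,b)_17: α=-2, u≡2; β=1, v≡5 (mod 17); (2|17)=+1, (5|17)=-1; sign (−1)^0·+1^1·-1^-2 = +1.
(a,b)_∞: sgn(33)=+, sgn(-3094)=−, so +1.
|Ram(33, -3094)| = 4, even; anisotropic at {3, 7, 11, 13}.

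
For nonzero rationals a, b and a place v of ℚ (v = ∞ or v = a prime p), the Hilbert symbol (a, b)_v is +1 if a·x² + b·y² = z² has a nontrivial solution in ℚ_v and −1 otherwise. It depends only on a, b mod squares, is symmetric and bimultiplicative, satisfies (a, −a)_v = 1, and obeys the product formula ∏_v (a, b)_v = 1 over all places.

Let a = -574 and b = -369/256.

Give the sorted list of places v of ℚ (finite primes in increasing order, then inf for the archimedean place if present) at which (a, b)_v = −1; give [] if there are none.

[41, inf]

(a, b) ≡ (-574, -41) mod (ℚ^×)²; places V = {2, 3, 7, 41, ∞}.
(a,b)_41: α=1, u≡27; β=1, v≡36 (mod 41); (27|41)=-1, (36|41)=+1; sign (−1)^0·-1^1·+1^1 = -1.
(a,b)_3: α=0, u≡2; β=2, v≡1 (mod 3); (2|3)=-1, (1|3)=+1; sign (−1)^0·-1^2·+1^0 = +1.
(a,b)_7: α=1, u≡2; β=0, v≡4 (mod 7); (2|7)=+1, (4|7)=+1; sign (−1)^0·+1^0·+1^1 = +1.
(a,b)_2: α=1, β=-8; u≡1, v≡7 (mod 8); ε(u)ε(v)=0·1, αω(v)=1·0, βω(u)=-8·0; sum ≡ 0  ⇒  +1.
(a,b)_∞: sgn(-574)=−, sgn(-41)=−, so -1.
Ram(-574, -41) = {41, ∞}; no ℚ_41-point on the conic.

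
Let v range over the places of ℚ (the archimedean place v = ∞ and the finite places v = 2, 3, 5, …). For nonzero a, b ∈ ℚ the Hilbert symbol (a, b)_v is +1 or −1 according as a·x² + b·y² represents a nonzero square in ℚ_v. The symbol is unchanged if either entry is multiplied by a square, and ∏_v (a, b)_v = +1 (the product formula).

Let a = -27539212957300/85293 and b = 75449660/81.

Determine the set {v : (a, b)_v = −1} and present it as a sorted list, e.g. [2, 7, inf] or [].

(a, b) ≡ (-481, 18862415) mod (ℚ^×)²; places V = {2, 3, 5, 11, 13, 23, 31, 37, ∞}.
(a,b)_11: α=4, u≡5; β=1, v≡8 (mod 11); (5|11)=+1, (8|11)=-1; sign (−1)^0·+1^1·-1^4 = +1.
(a,b)_31: α=2, u≡30; β=1, v≡1 (mod 31); (30|31)=-1, (1|31)=+1; sign (−1)^0·-1^1·+1^2 = -1.
(a,b)_37: α=1, u≡23; β=1, v≡21 (mod 37); (23|37)=-1, (21|37)=+1; sign (−1)^0·-1^1·+1^1 = -1.
(a,b)_5: α=2, u≡1; β=1, v≡2 (mod 5); (1|5)=+1, (2|5)=-1; sign (−1)^0·+1^1·-1^2 = +1.
(a,b)_13: α=-1, u≡11; β=1, v≡3 (mod 13); (11|13)=-1, (3|13)=+1; sign (−1)^0·-1^1·+1^-1 = -1.
(a,b)_23: α=2, u≡9; β=1, v≡21 (mod 23); (9|23)=+1, (21|23)=-1; sign (−1)^0·+1^1·-1^2 = +1.
(a,b)_∞: sgn(-481)=−, sgn(18862415)=+, so +1.
(a,b)_2: α=2, β=2; u≡7, v≡7 (mod 8); ε(u)ε(v)=1·1, αω(v)=2·0, βω(u)=2·0; sum ≡ 1  ⇒  -1.
(a,b)_3: α=-8, u≡2; β=-4, v≡2 (mod 3); (2|3)=-1, (2|3)=-1; sign (−1)^0·-1^-4·-1^-8 = +1.
|Ram(-481, 18862415)| = 4, even; anisotropic at {2, 13, 31, 37}.

[2, 13, 31, 37]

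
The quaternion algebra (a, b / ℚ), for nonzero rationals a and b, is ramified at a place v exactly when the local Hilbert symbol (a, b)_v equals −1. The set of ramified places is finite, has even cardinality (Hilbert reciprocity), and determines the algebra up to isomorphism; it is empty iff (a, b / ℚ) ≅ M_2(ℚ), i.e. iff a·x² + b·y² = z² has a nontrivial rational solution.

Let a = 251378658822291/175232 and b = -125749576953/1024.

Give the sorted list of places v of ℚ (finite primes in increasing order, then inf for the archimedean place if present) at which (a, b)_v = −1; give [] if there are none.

Mod squares: a ≡ 3432198, b ≡ -187473. Check v ∈ {∞, 2, 3, 7, 11, 13, 17, 19, 23, 37}.
v=2: v_2(a)=-7, v_2(b)=-10; units ≡ 3, 7 (mod 8); ε·ε+αω+βω = 1·1+-7·0+-10·1 ≡ 1  ⇒  (a,b)_2 = -1.
v=19: a=19^3·(≡5), b=19^1·(≡12) mod 19; (5|19)=+1, (12|19)=-1; (−1)^{3·1·9}·(+1)^1·(-1)^3 = +1.
v=37: a=37^-2·(≡28), b=37^0·(≡6) mod 37; (28|37)=+1, (6|37)=-1; (−1)^{-2·0·18}·(+1)^0·(-1)^-2 = +1.
v=7: a=7^5·(≡5), b=7^2·(≡2) mod 7; (5|7)=-1, (2|7)=+1; (−1)^{5·2·3}·(-1)^2·(+1)^5 = +1.
v=23: a=23^1·(≡18), b=23^1·(≡14) mod 23; (18|23)=+1, (14|23)=-1; (−1)^{1·1·11}·(+1)^1·(-1)^1 = +1.
v=11: a=11^1·(≡4), b=11^1·(≡10) mod 11; (4|11)=+1, (10|11)=-1; (−1)^{1·1·5}·(+1)^1·(-1)^1 = +1.
v=17: a=17^1·(≡4), b=17^0·(≡11) mod 17; (4|17)=+1, (11|17)=-1; (−1)^{1·0·8}·(+1)^0·(-1)^1 = -1.
v=∞: 3432198 > 0 and -187473 < 0  ⇒  (a,b)_∞ = +1.
v=3: a=3^1·(≡1), b=3^5·(≡2) mod 3; (1|3)=+1, (2|3)=-1; (−1)^{1·5·1}·(+1)^5·(-1)^1 = +1.
v=13: a=13^2·(≡1), b=13^3·(≡1) mod 13; (1|13)=+1, (1|13)=+1; (−1)^{2·3·6}·(+1)^3·(+1)^2 = +1.
|Ram(3432198, -187473)| = 2, even; anisotropic at {2, 17}.

[2, 17]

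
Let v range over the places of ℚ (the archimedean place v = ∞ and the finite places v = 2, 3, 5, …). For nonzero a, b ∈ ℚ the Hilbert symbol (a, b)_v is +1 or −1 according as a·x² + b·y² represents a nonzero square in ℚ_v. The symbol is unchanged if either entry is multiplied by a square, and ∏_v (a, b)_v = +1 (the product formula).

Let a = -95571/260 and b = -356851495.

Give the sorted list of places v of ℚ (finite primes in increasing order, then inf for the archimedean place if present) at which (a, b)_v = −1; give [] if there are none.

(a, b) ≡ (-690235, -356851495) mod (ℚ^×)²; places V = {2, 3, 5, 7, 11, 13, 37, 41, 47, ∞}.
(a,b)_5: α=-1, u≡2; β=1, v≡1 (mod 5); (2|5)=-1, (1|5)=+1; sign (−1)^0·-1^1·+1^-1 = -1.
(a,b)_∞: sgn(-690235)=−, sgn(-356851495)=−, so -1.
(a,b)_37: α=1, u≡7; β=1, v≡7 (mod 37); (7|37)=+1, (7|37)=+1; sign (−1)^0·+1^1·+1^1 = +1.
(a,b)_11: α=0, u≡9; β=1, v≡1 (mod 11); (9|11)=+1, (1|11)=+1; sign (−1)^0·+1^1·+1^0 = +1.
(a,b)_47: α=0, u≡18; β=1, v≡30 (mod 47); (18|47)=+1, (30|47)=-1; sign (−1)^0·+1^1·-1^0 = +1.
(a,b)_41: α=1, u≡18; β=1, v≡31 (mod 41); (18|41)=+1, (31|41)=+1; sign (−1)^0·+1^1·+1^1 = +1.
(a,b)_3: α=2, u≡2; β=0, v≡2 (mod 3); (2|3)=-1, (2|3)=-1; sign (−1)^0·-1^0·-1^2 = +1.
(a,b)_7: α=1, u≡4; β=1, v≡3 (mod 7); (4|7)=+1, (3|7)=-1; sign (−1)^1·+1^1·-1^1 = +1.
(a,b)_13: α=-1, u≡10; β=1, v≡9 (mod 13); (10|13)=+1, (9|13)=+1; sign (−1)^0·+1^1·+1^-1 = +1.
(a,b)_2: α=-2, β=0; u≡5, v≡1 (mod 8); ε(u)ε(v)=0·0, αω(v)=-2·0, βω(u)=0·1; sum ≡ 0  ⇒  +1.
|Ram(-690235, -356851495)| = 2, even; anisotropic at {5, ∞}.

[5, inf]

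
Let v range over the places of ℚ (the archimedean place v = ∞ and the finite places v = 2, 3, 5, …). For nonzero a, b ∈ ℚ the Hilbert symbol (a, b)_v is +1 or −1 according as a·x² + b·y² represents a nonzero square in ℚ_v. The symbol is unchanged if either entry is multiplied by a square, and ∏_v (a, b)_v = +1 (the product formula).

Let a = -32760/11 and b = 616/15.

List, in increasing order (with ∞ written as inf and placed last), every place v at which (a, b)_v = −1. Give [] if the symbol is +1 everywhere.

Mod squares: a ≡ -10010, b ≡ 2310. Check v ∈ {∞, 2, 3, 5, 7, 11, 13}.
v=2: v_2(a)=3, v_2(b)=3; units ≡ 3, 3 (mod 8); ε·ε+αω+βω = 1·1+3·1+3·1 ≡ 1  ⇒  (a,b)_2 = -1.
v=5: a=5^1·(≡3), b=5^-1·(≡2) mod 5; (3|5)=-1, (2|5)=-1; (−1)^{1·-1·2}·(-1)^-1·(-1)^1 = +1.
v=7: a=7^1·(≡6), b=7^1·(≡4) mod 7; (6|7)=-1, (4|7)=+1; (−1)^{1·1·3}·(-1)^1·(+1)^1 = +1.
v=3: a=3^2·(≡1), b=3^-1·(≡2) mod 3; (1|3)=+1, (2|3)=-1; (−1)^{2·-1·1}·(+1)^-1·(-1)^2 = +1.
v=∞: -10010 < 0 and 2310 > 0  ⇒  (a,b)_∞ = +1.
v=11: a=11^-1·(≡9), b=11^1·(≡3) mod 11; (9|11)=+1, (3|11)=+1; (−1)^{-1·1·5}·(+1)^1·(+1)^-1 = -1.
v=13: a=13^1·(≡12), b=13^0·(≡9) mod 13; (12|13)=+1, (9|13)=+1; (−1)^{1·0·6}·(+1)^0·(+1)^1 = +1.
|Ram(-10010, 2310)| = 2, even; anisotropic at {2, 11}.

[2, 11]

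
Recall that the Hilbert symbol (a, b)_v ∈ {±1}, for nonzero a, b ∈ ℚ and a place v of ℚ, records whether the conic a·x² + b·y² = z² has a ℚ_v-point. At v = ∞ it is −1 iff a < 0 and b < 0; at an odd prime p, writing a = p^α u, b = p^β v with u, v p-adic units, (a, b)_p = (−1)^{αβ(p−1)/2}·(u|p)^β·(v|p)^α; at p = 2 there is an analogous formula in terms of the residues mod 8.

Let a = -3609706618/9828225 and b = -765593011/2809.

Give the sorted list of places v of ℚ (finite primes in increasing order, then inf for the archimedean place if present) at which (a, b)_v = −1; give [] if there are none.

(a, b) ≡ (-58, -346579) mod (ℚ^×)²; places V = {2, 3, 5, 7, 11, 17, 19, 23, 29, 37, 47, 53, ∞}.
(a,b)_17: α=0, u≡12; β=1, v≡1 (mod 17); (12|17)=-1, (1|17)=+1; sign (−1)^0·-1^1·+1^0 = -1.
(a,b)_47: α=0, u≡9; β=2, v≡30 (mod 47); (9|47)=+1, (30|47)=-1; sign (−1)^0·+1^2·-1^0 = +1.
(a,b)_23: α=2, u≡7; β=0, v≡18 (mod 23); (7|23)=-1, (18|23)=+1; sign (−1)^0·-1^0·+1^2 = +1.
(a,b)_19: α=-2, u≡8; β=1, v≡8 (mod 19); (8|19)=-1, (8|19)=-1; sign (−1)^0·-1^1·-1^-2 = -1.
(a,b)_∞: sgn(-58)=−, sgn(-346579)=−, so -1.
(a,b)_7: α=6, u≡6; β=0, v≡3 (mod 7); (6|7)=-1, (3|7)=-1; sign (−1)^0·-1^0·-1^6 = +1.
(a,b)_37: α=0, u≡28; β=1, v≡15 (mod 37); (28|37)=+1, (15|37)=-1; sign (−1)^0·+1^1·-1^0 = +1.
(a,b)_29: α=1, u≡3; β=1, v≡11 (mod 29); (3|29)=-1, (11|29)=-1; sign (−1)^0·-1^1·-1^1 = +1.
(a,b)_2: α=1, β=0; u≡3, v≡5 (mod 8); ε(u)ε(v)=1·0, αω(v)=1·1, βω(u)=0·1; sum ≡ 1  ⇒  -1.
(a,b)_3: α=-2, u≡2; β=0, v≡2 (mod 3); (2|3)=-1, (2|3)=-1; sign (−1)^0·-1^0·-1^-2 = +1.
(a,b)_53: α=0, u≡48; β=-2, v≡45 (mod 53); (48|53)=-1, (45|53)=-1; sign (−1)^0·-1^-2·-1^0 = +1.
(a,b)_11: α=-2, u≡10; β=0, v≡1 (mod 11); (10|11)=-1, (1|11)=+1; sign (−1)^0·-1^0·+1^-2 = +1.
(a,b)_5: α=-2, u≡3; β=0, v≡1 (mod 5); (3|5)=-1, (1|5)=+1; sign (−1)^0·-1^0·+1^-2 = +1.
Ram(-58, -346579) = {2, 17, 19, ∞}; no ℚ_2-point on the conic.

[2, 17, 19, inf]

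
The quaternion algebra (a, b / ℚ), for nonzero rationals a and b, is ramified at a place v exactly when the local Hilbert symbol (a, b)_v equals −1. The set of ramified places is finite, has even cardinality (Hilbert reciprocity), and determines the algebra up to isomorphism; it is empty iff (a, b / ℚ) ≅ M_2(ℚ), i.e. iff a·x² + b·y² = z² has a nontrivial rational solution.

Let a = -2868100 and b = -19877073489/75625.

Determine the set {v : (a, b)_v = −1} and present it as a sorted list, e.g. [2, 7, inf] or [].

(a, b) ≡ (-28681, -17329) mod (ℚ^×)²; places V = {2, 3, 5, 7, 11, 13, 17, 23, 29, 31, 43, ∞}.
(a,b)_31: α=0, u≡20; β=1, v≡11 (mod 31); (20|31)=+1, (11|31)=-1; sign (−1)^0·+1^1·-1^0 = +1.
(a,b)_∞: sgn(-28681)=−, sgn(-17329)=−, so -1.
(a,b)_43: α=1, u≡36; β=1, v≡7 (mod 43); (36|43)=+1, (7|43)=-1; sign (−1)^1·+1^1·-1^1 = +1.
(a,b)_5: α=2, u≡1; β=-4, v≡1 (mod 5); (1|5)=+1, (1|5)=+1; sign (−1)^0·+1^-4·+1^2 = +1.
(a,b)_11: α=0, u≡7; β=-2, v≡10 (mod 11); (7|11)=-1, (10|11)=-1; sign (−1)^0·-1^-2·-1^0 = +1.
(a,b)_23: α=1, u≡6; β=0, v≡12 (mod 23); (6|23)=+1, (12|23)=+1; sign (−1)^0·+1^0·+1^1 = +1.
(a,b)_7: α=0, u≡3; β=2, v≡6 (mod 7); (3|7)=-1, (6|7)=-1; sign (−1)^0·-1^2·-1^0 = +1.
(a,b)_29: α=1, u≡19; β=0, v≡5 (mod 29); (19|29)=-1, (5|29)=+1; sign (−1)^0·-1^0·+1^1 = +1.
(a,b)_17: α=0, u≡4; β=2, v≡6 (mod 17); (4|17)=+1, (6|17)=-1; sign (−1)^0·+1^2·-1^0 = +1.
(a,b)_2: α=2, β=0; u≡7, v≡7 (mod 8); ε(u)ε(v)=1·1, αω(v)=2·0, βω(u)=0·0; sum ≡ 1  ⇒  -1.
(a,b)_13: α=0, u≡12; β=1, v≡5 (mod 13); (12|13)=+1, (5|13)=-1; sign (−1)^0·+1^1·-1^0 = +1.
(a,b)_3: α=0, u≡2; β=4, v≡2 (mod 3); (2|3)=-1, (2|3)=-1; sign (−1)^0·-1^4·-1^0 = +1.
Ram(-28681, -17329) = {2, ∞}; no ℚ_2-point on the conic.

[2, inf]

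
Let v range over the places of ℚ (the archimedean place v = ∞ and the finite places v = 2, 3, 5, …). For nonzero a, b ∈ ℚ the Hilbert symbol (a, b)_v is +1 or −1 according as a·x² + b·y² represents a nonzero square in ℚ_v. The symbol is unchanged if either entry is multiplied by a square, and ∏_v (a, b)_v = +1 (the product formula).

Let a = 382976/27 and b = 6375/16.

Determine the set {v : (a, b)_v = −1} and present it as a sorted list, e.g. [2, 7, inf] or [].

[5, 11]

(a, b) ≡ (1122, 255) mod (ℚ^×)²; places V = {2, 3, 5, 11, 17, ∞}.
(a,b)_3: α=-3, u≡2; β=1, v≡1 (mod 3); (2|3)=-1, (1|3)=+1; sign (−1)^1·-1^1·+1^-3 = +1.
(a,b)_5: α=0, u≡3; β=3, v≡1 (mod 5); (3|5)=-1, (1|5)=+1; sign (−1)^0·-1^3·+1^0 = -1.
(a,b)_11: α=1, u≡9; β=0, v≡10 (mod 11); (9|11)=+1, (10|11)=-1; sign (−1)^0·+1^0·-1^1 = -1.
(a,b)_2: α=11, β=-4; u≡1, v≡7 (mod 8); ε(u)ε(v)=0·1, αω(v)=11·0, βω(u)=-4·0; sum ≡ 0  ⇒  +1.
(a,b)_∞: sgn(1122)=+, sgn(255)=+, so +1.
(a,b)_17: α=1, u≡2; β=1, v≡16 (mod 17); (2|17)=+1, (16|17)=+1; sign (−1)^0·+1^1·+1^1 = +1.
Ram(1122, 255) = {5, 11}; no ℚ_5-point on the conic.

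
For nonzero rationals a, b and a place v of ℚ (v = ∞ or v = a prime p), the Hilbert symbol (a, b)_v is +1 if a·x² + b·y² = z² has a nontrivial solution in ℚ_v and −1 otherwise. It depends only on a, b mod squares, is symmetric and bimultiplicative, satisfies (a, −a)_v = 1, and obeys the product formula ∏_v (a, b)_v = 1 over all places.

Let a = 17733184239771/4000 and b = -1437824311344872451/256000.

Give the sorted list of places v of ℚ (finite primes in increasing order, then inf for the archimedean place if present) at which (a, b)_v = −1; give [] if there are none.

(a, b) ≡ (910, -110) mod (ℚ^×)²; places V = {2, 3, 5, 7, 11, 13, ∞}.
(a,b)_5: α=-3, u≡3; β=-3, v≡3 (mod 5); (3|5)=-1, (3|5)=-1; sign (−1)^0·-1^-3·-1^-3 = +1.
(a,b)_13: α=3, u≡8; β=4, v≡2 (mod 13); (8|13)=-1, (2|13)=-1; sign (−1)^0·-1^4·-1^3 = -1.
(a,b)_7: α=7, u≡2; β=8, v≡4 (mod 7); (2|7)=+1, (4|7)=+1; sign (−1)^0·+1^8·+1^7 = +1.
(a,b)_3: α=4, u≡1; β=8, v≡1 (mod 3); (1|3)=+1, (1|3)=+1; sign (−1)^0·+1^8·+1^4 = +1.
(a,b)_∞: sgn(910)=+, sgn(-110)=−, so +1.
(a,b)_2: α=-5, β=-11; u≡7, v≡1 (mod 8); ε(u)ε(v)=1·0, αω(v)=-5·0, βω(u)=-11·0; sum ≡ 0  ⇒  +1.
(a,b)_11: α=2, u≡7; β=3, v≡9 (mod 11); (7|11)=-1, (9|11)=+1; sign (−1)^0·-1^3·+1^2 = -1.
(910, -110 / ℚ) ramifies at {11, 13}: a division algebra.

[11, 13]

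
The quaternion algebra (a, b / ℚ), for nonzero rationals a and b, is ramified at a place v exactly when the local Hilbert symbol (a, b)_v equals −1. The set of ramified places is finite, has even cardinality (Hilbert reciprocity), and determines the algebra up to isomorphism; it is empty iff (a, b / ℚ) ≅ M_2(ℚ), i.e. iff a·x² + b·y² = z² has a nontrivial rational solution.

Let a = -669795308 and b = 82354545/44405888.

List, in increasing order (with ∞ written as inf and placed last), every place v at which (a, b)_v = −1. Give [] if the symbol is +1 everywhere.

Mod squares: a ≡ -1547, b ≡ 2210. Check v ∈ {∞, 2, 3, 5, 7, 13, 17, 19, 31, 47}.
v=47: a=47^2·(≡32), b=47^0·(≡42) mod 47; (32|47)=+1, (42|47)=+1; (−1)^{2·0·23}·(+1)^0·(+1)^2 = +1.
v=13: a=13^1·(≡2), b=13^3·(≡12) mod 13; (2|13)=-1, (12|13)=+1; (−1)^{1·3·6}·(-1)^3·(+1)^1 = -1.
v=19: a=19^0·(≡7), b=19^-2·(≡7) mod 19; (7|19)=+1, (7|19)=+1; (−1)^{0·-2·9}·(+1)^-2·(+1)^0 = +1.
v=∞: -1547 < 0 and 2210 > 0  ⇒  (a,b)_∞ = +1.
v=31: a=31^0·(≡23), b=31^-2·(≡9) mod 31; (23|31)=-1, (9|31)=+1; (−1)^{0·-2·15}·(-1)^-2·(+1)^0 = +1.
v=3: a=3^0·(≡1), b=3^2·(≡2) mod 3; (1|3)=+1, (2|3)=-1; (−1)^{0·2·1}·(+1)^2·(-1)^0 = +1.
v=2: v_2(a)=2, v_2(b)=-7; units ≡ 5, 1 (mod 8); ε·ε+αω+βω = 0·0+2·0+-7·1 ≡ 1  ⇒  (a,b)_2 = -1.
v=5: a=5^0·(≡2), b=5^1·(≡3) mod 5; (2|5)=-1, (3|5)=-1; (−1)^{0·1·2}·(-1)^1·(-1)^0 = -1.
v=7: a=7^3·(≡6), b=7^2·(≡6) mod 7; (6|7)=-1, (6|7)=-1; (−1)^{3·2·3}·(-1)^2·(-1)^3 = -1.
v=17: a=17^1·(≡3), b=17^1·(≡14) mod 17; (3|17)=-1, (14|17)=-1; (−1)^{1·1·8}·(-1)^1·(-1)^1 = +1.
(-1547, 2210 / ℚ) ramifies at {2, 5, 7, 13}: a division algebra.

[2, 5, 7, 13]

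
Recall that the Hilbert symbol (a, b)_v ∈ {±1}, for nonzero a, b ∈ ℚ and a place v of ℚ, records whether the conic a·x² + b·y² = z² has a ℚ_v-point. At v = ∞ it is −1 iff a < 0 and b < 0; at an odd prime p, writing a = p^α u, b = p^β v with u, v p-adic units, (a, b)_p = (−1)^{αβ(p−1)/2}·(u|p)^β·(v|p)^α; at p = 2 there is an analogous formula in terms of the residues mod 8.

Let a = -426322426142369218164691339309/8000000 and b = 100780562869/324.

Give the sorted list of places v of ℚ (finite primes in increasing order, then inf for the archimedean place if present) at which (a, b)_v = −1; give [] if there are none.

[2, 19]

Mod squares: a ≡ -7775978, b ≡ 3887989. Check v ∈ {∞, 2, 3, 5, 7, 19, 23, 31, 41}.
v=7: a=7^5·(≡1), b=7^3·(≡3) mod 7; (1|7)=+1, (3|7)=-1; (−1)^{5·3·3}·(+1)^3·(-1)^5 = +1.
v=19: a=19^3·(≡1), b=19^1·(≡5) mod 19; (1|19)=+1, (5|19)=+1; (−1)^{3·1·9}·(+1)^1·(+1)^3 = -1.
v=2: v_2(a)=-9, v_2(b)=-2; units ≡ 3, 5 (mod 8); ε·ε+αω+βω = 1·0+-9·1+-2·1 ≡ 1  ⇒  (a,b)_2 = -1.
v=3: a=3^0·(≡1), b=3^-4·(≡1) mod 3; (1|3)=+1, (1|3)=+1; (−1)^{0·-4·1}·(+1)^-4·(+1)^0 = +1.
v=5: a=5^-6·(≡3), b=5^0·(≡1) mod 5; (3|5)=-1, (1|5)=+1; (−1)^{-6·0·2}·(-1)^0·(+1)^-6 = +1.
v=23: a=23^9·(≡20), b=23^3·(≡1) mod 23; (20|23)=-1, (1|23)=+1; (−1)^{9·3·11}·(-1)^3·(+1)^9 = +1.
v=∞: -7775978 < 0 and 3887989 > 0  ⇒  (a,b)_∞ = +1.
v=41: a=41^3·(≡25), b=41^1·(≡9) mod 41; (25|41)=+1, (9|41)=+1; (−1)^{3·1·20}·(+1)^1·(+1)^3 = +1.
v=31: a=31^3·(≡18), b=31^1·(≡13) mod 31; (18|31)=+1, (13|31)=-1; (−1)^{3·1·15}·(+1)^1·(-1)^3 = +1.
(-7775978, 3887989 / ℚ) ramifies at {2, 19}: a division algebra.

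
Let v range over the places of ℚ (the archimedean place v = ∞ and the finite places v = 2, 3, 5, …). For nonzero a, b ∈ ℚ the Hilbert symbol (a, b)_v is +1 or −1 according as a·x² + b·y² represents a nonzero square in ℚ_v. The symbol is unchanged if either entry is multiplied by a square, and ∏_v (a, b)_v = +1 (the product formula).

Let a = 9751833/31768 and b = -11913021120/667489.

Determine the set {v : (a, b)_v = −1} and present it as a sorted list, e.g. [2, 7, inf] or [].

(a, b) ≡ (6006, -31395) mod (ℚ^×)²; places V = {2, 3, 5, 7, 11, 13, 19, 23, 43, ∞}.
(a,b)_2: α=-3, β=6; u≡3, v≡5 (mod 8); ε(u)ε(v)=1·0, αω(v)=-3·1, βω(u)=6·1; sum ≡ 1  ⇒  -1.
(a,b)_19: α=-2, u≡18; β=-2, v≡14 (mod 19); (18|19)=-1, (14|19)=-1; sign (−1)^0·-1^-2·-1^-2 = +1.
(a,b)_23: α=0, u≡8; β=1, v≡5 (mod 23); (8|23)=+1, (5|23)=-1; sign (−1)^0·+1^1·-1^0 = +1.
(a,b)_11: α=-1, u≡6; β=2, v≡6 (mod 11); (6|11)=-1, (6|11)=-1; sign (−1)^0·-1^2·-1^-1 = -1.
(a,b)_∞: sgn(6006)=+, sgn(-31395)=−, so +1.
(a,b)_43: α=0, u≡20; β=-2, v≡41 (mod 43); (20|43)=-1, (41|43)=+1; sign (−1)^0·-1^-2·+1^0 = +1.
(a,b)_7: α=3, u≡2; β=3, v≡1 (mod 7); (2|7)=+1, (1|7)=+1; sign (−1)^1·+1^3·+1^3 = -1.
(a,b)_3: α=7, u≡1; β=1, v≡2 (mod 3); (1|3)=+1, (2|3)=-1; sign (−1)^1·+1^1·-1^7 = +1.
(a,b)_13: α=1, u≡6; β=1, v≡9 (mod 13); (6|13)=-1, (9|13)=+1; sign (−1)^0·-1^1·+1^1 = -1.
(a,b)_5: α=0, u≡1; β=1, v≡4 (mod 5); (1|5)=+1, (4|5)=+1; sign (−1)^0·+1^1·+1^0 = +1.
|Ram(6006, -31395)| = 4, even; anisotropic at {2, 7, 11, 13}.

[2, 7, 11, 13]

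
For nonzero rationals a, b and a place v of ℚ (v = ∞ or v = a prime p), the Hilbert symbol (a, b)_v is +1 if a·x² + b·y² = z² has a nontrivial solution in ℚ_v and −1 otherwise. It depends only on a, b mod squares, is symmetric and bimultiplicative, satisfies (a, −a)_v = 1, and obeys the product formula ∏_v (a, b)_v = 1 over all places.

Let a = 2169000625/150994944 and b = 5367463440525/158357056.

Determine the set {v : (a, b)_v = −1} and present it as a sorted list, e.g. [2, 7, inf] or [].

[29, 43]

Mod squares: a ≡ 28681, b ≡ 29. Check v ∈ {∞, 2, 3, 5, 11, 13, 23, 29, 43}.
v=29: a=29^1·(≡11), b=29^3·(≡6) mod 29; (11|29)=-1, (6|29)=+1; (−1)^{1·3·14}·(-1)^3·(+1)^1 = -1.
v=11: a=11^2·(≡3), b=11^-4·(≡7) mod 11; (3|11)=+1, (7|11)=-1; (−1)^{2·-4·5}·(+1)^-4·(-1)^2 = +1.
v=5: a=5^4·(≡4), b=5^2·(≡1) mod 5; (4|5)=+1, (1|5)=+1; (−1)^{4·2·2}·(+1)^2·(+1)^4 = +1.
v=∞: 28681 > 0 and 29 > 0  ⇒  (a,b)_∞ = +1.
v=2: v_2(a)=-24, v_2(b)=-6; units ≡ 1, 5 (mod 8); ε·ε+αω+βω = 0·0+-24·1+-6·0 ≡ 0  ⇒  (a,b)_2 = +1.
v=23: a=23^1·(≡11), b=23^2·(≡1) mod 23; (11|23)=-1, (1|23)=+1; (−1)^{1·2·11}·(-1)^2·(+1)^1 = +1.
v=13: a=13^0·(≡10), b=13^-2·(≡3) mod 13; (10|13)=+1, (3|13)=+1; (−1)^{0·-2·6}·(+1)^-2·(+1)^0 = +1.
v=43: a=43^1·(≡18), b=43^2·(≡18) mod 43; (18|43)=-1, (18|43)=-1; (−1)^{1·2·21}·(-1)^2·(-1)^1 = -1.
v=3: a=3^-2·(≡1), b=3^2·(≡2) mod 3; (1|3)=+1, (2|3)=-1; (−1)^{-2·2·1}·(+1)^2·(-1)^-2 = +1.
|Ram(28681, 29)| = 2, even; anisotropic at {29, 43}.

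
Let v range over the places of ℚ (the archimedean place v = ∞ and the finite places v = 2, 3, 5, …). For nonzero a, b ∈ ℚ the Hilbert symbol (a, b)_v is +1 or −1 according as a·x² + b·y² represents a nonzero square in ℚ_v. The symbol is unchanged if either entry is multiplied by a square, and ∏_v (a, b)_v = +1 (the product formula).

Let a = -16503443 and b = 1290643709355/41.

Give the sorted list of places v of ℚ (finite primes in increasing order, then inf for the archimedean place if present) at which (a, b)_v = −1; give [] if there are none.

Mod squares: a ≡ -16503443, b ≡ 653288791155. Check v ∈ {∞, 2, 3, 5, 7, 11, 13, 23, 29, 37, 41, 43}.
v=7: a=7^0·(≡2), b=7^1·(≡1) mod 7; (2|7)=+1, (1|7)=+1; (−1)^{0·1·3}·(+1)^1·(+1)^0 = +1.
v=11: a=11^1·(≡10), b=11^1·(≡8) mod 11; (10|11)=-1, (8|11)=-1; (−1)^{1·1·5}·(-1)^1·(-1)^1 = -1.
v=41: a=41^1·(≡15), b=41^-1·(≡13) mod 41; (15|41)=-1, (13|41)=-1; (−1)^{1·-1·20}·(-1)^-1·(-1)^1 = +1.
v=∞: -16503443 < 0 and 653288791155 > 0  ⇒  (a,b)_∞ = +1.
v=37: a=37^1·(≡33), b=37^1·(≡19) mod 37; (33|37)=+1, (19|37)=-1; (−1)^{1·1·18}·(+1)^1·(-1)^1 = -1.
v=5: a=5^0·(≡2), b=5^1·(≡1) mod 5; (2|5)=-1, (1|5)=+1; (−1)^{0·1·2}·(-1)^1·(+1)^0 = -1.
v=29: a=29^0·(≡22), b=29^1·(≡26) mod 29; (22|29)=+1, (26|29)=-1; (−1)^{0·1·14}·(+1)^1·(-1)^0 = +1.
v=13: a=13^0·(≡5), b=13^1·(≡5) mod 13; (5|13)=-1, (5|13)=-1; (−1)^{0·1·6}·(-1)^1·(-1)^0 = -1.
v=43: a=43^1·(≡17), b=43^1·(≡26) mod 43; (17|43)=+1, (26|43)=-1; (−1)^{1·1·21}·(+1)^1·(-1)^1 = +1.
v=2: v_2(a)=0, v_2(b)=0; units ≡ 5, 3 (mod 8); ε·ε+αω+βω = 0·1+0·1+0·1 ≡ 0  ⇒  (a,b)_2 = +1.
v=3: a=3^0·(≡1), b=3^5·(≡2) mod 3; (1|3)=+1, (2|3)=-1; (−1)^{0·5·1}·(+1)^5·(-1)^0 = +1.
v=23: a=23^1·(≡13), b=23^1·(≡5) mod 23; (13|23)=+1, (5|23)=-1; (−1)^{1·1·11}·(+1)^1·(-1)^1 = +1.
(-16503443, 653288791155 / ℚ) ramifies at {5, 11, 13, 37}: a division algebra.

[5, 11, 13, 37]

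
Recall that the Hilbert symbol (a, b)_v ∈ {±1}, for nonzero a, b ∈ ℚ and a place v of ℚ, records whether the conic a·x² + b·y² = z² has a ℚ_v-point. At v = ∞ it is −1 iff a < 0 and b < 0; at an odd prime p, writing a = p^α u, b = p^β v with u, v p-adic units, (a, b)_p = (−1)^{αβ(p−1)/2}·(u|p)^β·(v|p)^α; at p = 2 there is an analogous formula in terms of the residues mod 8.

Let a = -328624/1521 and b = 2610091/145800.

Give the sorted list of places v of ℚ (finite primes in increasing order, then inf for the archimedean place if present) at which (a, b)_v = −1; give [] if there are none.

Mod squares: a ≡ -20539, b ≡ 43142. Check v ∈ {∞, 2, 3, 5, 11, 13, 19, 23, 37, 47, 53}.
v=47: a=47^1·(≡20), b=47^0·(≡38) mod 47; (20|47)=-1, (38|47)=-1; (−1)^{1·0·23}·(-1)^0·(-1)^1 = -1.
v=∞: -20539 < 0 and 43142 > 0  ⇒  (a,b)_∞ = +1.
v=23: a=23^1·(≡6), b=23^0·(≡17) mod 23; (6|23)=+1, (17|23)=-1; (−1)^{1·0·11}·(+1)^0·(-1)^1 = -1.
v=19: a=19^1·(≡13), b=19^0·(≡12) mod 19; (13|19)=-1, (12|19)=-1; (−1)^{1·0·9}·(-1)^0·(-1)^1 = -1.
v=13: a=13^-2·(≡9), b=13^0·(≡11) mod 13; (9|13)=+1, (11|13)=-1; (−1)^{-2·0·6}·(+1)^0·(-1)^-2 = +1.
v=2: v_2(a)=4, v_2(b)=-3; units ≡ 5, 3 (mod 8); ε·ε+αω+βω = 0·1+4·1+-3·1 ≡ 1  ⇒  (a,b)_2 = -1.
v=3: a=3^-2·(≡2), b=3^-6·(≡2) mod 3; (2|3)=-1, (2|3)=-1; (−1)^{-2·-6·1}·(-1)^-6·(-1)^-2 = +1.
v=37: a=37^0·(≡21), b=37^1·(≡14) mod 37; (21|37)=+1, (14|37)=-1; (−1)^{0·1·18}·(+1)^1·(-1)^0 = +1.
v=5: a=5^0·(≡1), b=5^-2·(≡3) mod 5; (1|5)=+1, (3|5)=-1; (−1)^{0·-2·2}·(+1)^-2·(-1)^0 = +1.
v=53: a=53^0·(≡28), b=53^1·(≡32) mod 53; (28|53)=+1, (32|53)=-1; (−1)^{0·1·26}·(+1)^1·(-1)^0 = +1.
v=11: a=11^0·(≡4), b=11^3·(≡6) mod 11; (4|11)=+1, (6|11)=-1; (−1)^{0·3·5}·(+1)^3·(-1)^0 = +1.
(-20539, 43142 / ℚ) ramifies at {2, 19, 23, 47}: a division algebra.

[2, 19, 23, 47]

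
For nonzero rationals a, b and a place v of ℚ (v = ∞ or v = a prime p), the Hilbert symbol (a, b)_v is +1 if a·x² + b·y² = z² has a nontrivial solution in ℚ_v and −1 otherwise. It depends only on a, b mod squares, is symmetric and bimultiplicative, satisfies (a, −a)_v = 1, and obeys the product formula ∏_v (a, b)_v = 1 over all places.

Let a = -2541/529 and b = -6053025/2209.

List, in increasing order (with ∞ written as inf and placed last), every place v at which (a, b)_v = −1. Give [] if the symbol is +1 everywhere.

[2, 3, 29, inf]

(a, b) ≡ (-21, -2001) mod (ℚ^×)²; places V = {2, 3, 5, 7, 11, 23, 29, 47, ∞}.
(a,b)_29: α=0, u≡14; β=1, v≡15 (mod 29); (14|29)=-1, (15|29)=-1; sign (−1)^0·-1^1·-1^0 = -1.
(a,b)_7: α=1, u≡2; β=0, v≡2 (mod 7); (2|7)=+1, (2|7)=+1; sign (−1)^0·+1^0·+1^1 = +1.
(a,b)_5: α=0, u≡1; β=2, v≡1 (mod 5); (1|5)=+1, (1|5)=+1; sign (−1)^0·+1^2·+1^0 = +1.
(a,b)_23: α=-2, u≡12; β=1, v≡14 (mod 23); (12|23)=+1, (14|23)=-1; sign (−1)^0·+1^1·-1^-2 = +1.
(a,b)_2: α=0, β=0; u≡3, v≡7 (mod 8); ε(u)ε(v)=1·1, αω(v)=0·0, βω(u)=0·1; sum ≡ 1  ⇒  -1.
(a,b)_3: α=1, u≡2; β=1, v≡2 (mod 3); (2|3)=-1, (2|3)=-1; sign (−1)^1·-1^1·-1^1 = -1.
(a,b)_47: α=0, u≡35; β=-2, v≡11 (mod 47); (35|47)=-1, (11|47)=-1; sign (−1)^0·-1^-2·-1^0 = +1.
(a,b)_11: α=2, u≡1; β=2, v≡4 (mod 11); (1|11)=+1, (4|11)=+1; sign (−1)^0·+1^2·+1^2 = +1.
(a,b)_∞: sgn(-21)=−, sgn(-2001)=−, so -1.
|Ram(-21, -2001)| = 4, even; anisotropic at {2, 3, 29, ∞}.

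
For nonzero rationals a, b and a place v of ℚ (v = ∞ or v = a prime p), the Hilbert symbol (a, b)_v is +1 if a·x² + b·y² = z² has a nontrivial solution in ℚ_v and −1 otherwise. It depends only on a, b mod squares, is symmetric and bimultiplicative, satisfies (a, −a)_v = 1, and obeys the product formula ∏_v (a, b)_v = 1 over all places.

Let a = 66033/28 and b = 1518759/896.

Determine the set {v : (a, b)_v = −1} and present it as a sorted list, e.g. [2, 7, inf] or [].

[7, 29]

(a, b) ≡ (51359, 4466) mod (ℚ^×)²; places V = {2, 3, 7, 11, 23, 29, ∞}.
(a,b)_29: α=1, u≡14; β=1, v≡1 (mod 29); (14|29)=-1, (1|29)=+1; sign (−1)^0·-1^1·+1^1 = -1.
(a,b)_∞: sgn(51359)=+, sgn(4466)=+, so +1.
(a,b)_11: α=1, u≡5; β=1, v≡6 (mod 11); (5|11)=+1, (6|11)=-1; sign (−1)^1·+1^1·-1^1 = +1.
(a,b)_7: α=-1, u≡4; β=-1, v≡2 (mod 7); (4|7)=+1, (2|7)=+1; sign (−1)^1·+1^-1·+1^-1 = -1.
(a,b)_3: α=2, u≡2; β=2, v≡2 (mod 3); (2|3)=-1, (2|3)=-1; sign (−1)^0·-1^2·-1^2 = +1.
(a,b)_23: α=1, u≡13; β=2, v≡4 (mod 23); (13|23)=+1, (4|23)=+1; sign (−1)^0·+1^2·+1^1 = +1.
(a,b)_2: α=-2, β=-7; u≡7, v≡1 (mod 8); ε(u)ε(v)=1·0, αω(v)=-2·0, βω(u)=-7·0; sum ≡ 0  ⇒  +1.
|Ram(51359, 4466)| = 2, even; anisotropic at {7, 29}.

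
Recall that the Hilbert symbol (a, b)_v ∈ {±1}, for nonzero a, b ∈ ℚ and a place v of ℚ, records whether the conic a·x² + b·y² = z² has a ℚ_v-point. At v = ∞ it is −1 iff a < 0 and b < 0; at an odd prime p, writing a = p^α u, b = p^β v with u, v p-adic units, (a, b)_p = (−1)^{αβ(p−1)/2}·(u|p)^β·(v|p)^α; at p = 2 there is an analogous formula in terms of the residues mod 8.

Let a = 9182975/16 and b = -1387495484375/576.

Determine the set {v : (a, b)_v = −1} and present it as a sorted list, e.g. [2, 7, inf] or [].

Mod squares: a ≡ 1271, b ≡ -1812239. Check v ∈ {∞, 2, 3, 5, 7, 11, 13, 17, 19, 23, 29, 31, 41}.
v=29: a=29^0·(≡6), b=29^1·(≡4) mod 29; (6|29)=+1, (4|29)=+1; (−1)^{0·1·14}·(+1)^1·(+1)^0 = +1.
v=5: a=5^2·(≡4), b=5^6·(≡4) mod 5; (4|5)=+1, (4|5)=+1; (−1)^{2·6·2}·(+1)^6·(+1)^2 = +1.
v=17: a=17^2·(≡15), b=17^0·(≡7) mod 17; (15|17)=+1, (7|17)=-1; (−1)^{2·0·8}·(+1)^0·(-1)^2 = +1.
v=41: a=41^1·(≡20), b=41^0·(≡32) mod 41; (20|41)=+1, (32|41)=+1; (−1)^{1·0·20}·(+1)^0·(+1)^1 = +1.
v=11: a=11^0·(≡2), b=11^1·(≡4) mod 11; (2|11)=-1, (4|11)=+1; (−1)^{0·1·5}·(-1)^1·(+1)^0 = -1.
v=19: a=19^0·(≡16), b=19^1·(≡3) mod 19; (16|19)=+1, (3|19)=-1; (−1)^{0·1·9}·(+1)^1·(-1)^0 = +1.
v=∞: 1271 > 0 and -1812239 < 0  ⇒  (a,b)_∞ = +1.
v=7: a=7^0·(≡2), b=7^2·(≡6) mod 7; (2|7)=+1, (6|7)=-1; (−1)^{0·2·3}·(+1)^2·(-1)^0 = +1.
v=3: a=3^0·(≡2), b=3^-2·(≡1) mod 3; (2|3)=-1, (1|3)=+1; (−1)^{0·-2·1}·(-1)^-2·(+1)^0 = +1.
v=13: a=13^0·(≡3), b=13^1·(≡10) mod 13; (3|13)=+1, (10|13)=+1; (−1)^{0·1·6}·(+1)^1·(+1)^0 = +1.
v=23: a=23^0·(≡4), b=23^1·(≡5) mod 23; (4|23)=+1, (5|23)=-1; (−1)^{0·1·11}·(+1)^1·(-1)^0 = +1.
v=2: v_2(a)=-4, v_2(b)=-6; units ≡ 7, 1 (mod 8); ε·ε+αω+βω = 1·0+-4·0+-6·0 ≡ 0  ⇒  (a,b)_2 = +1.
v=31: a=31^1·(≡9), b=31^0·(≡21) mod 31; (9|31)=+1, (21|31)=-1; (−1)^{1·0·15}·(+1)^0·(-1)^1 = -1.
|Ram(1271, -1812239)| = 2, even; anisotropic at {11, 31}.

[11, 31]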